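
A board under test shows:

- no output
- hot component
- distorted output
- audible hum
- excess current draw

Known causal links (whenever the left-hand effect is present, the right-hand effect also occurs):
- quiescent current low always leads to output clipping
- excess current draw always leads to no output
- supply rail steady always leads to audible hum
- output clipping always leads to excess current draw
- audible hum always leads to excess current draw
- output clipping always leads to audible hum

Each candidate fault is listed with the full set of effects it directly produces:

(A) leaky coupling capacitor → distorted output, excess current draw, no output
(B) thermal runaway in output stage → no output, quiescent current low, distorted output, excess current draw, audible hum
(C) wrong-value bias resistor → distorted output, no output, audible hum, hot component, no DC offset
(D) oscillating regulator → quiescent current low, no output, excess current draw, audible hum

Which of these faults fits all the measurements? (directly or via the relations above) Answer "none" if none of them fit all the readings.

Checking each candidate against the observations:
(A) leaky coupling capacitor — does not account for hot component, audible hum
(B) thermal runaway in output stage — no output match; hot component miss; distorted output match; audible hum match; excess current draw match
(C) wrong-value bias resistor — accounts for every observation (excess current draw through audible hum → excess current draw)
(D) oscillating regulator — does not account for hot component, distorted output
(C) alone accounts for all the evidence.

C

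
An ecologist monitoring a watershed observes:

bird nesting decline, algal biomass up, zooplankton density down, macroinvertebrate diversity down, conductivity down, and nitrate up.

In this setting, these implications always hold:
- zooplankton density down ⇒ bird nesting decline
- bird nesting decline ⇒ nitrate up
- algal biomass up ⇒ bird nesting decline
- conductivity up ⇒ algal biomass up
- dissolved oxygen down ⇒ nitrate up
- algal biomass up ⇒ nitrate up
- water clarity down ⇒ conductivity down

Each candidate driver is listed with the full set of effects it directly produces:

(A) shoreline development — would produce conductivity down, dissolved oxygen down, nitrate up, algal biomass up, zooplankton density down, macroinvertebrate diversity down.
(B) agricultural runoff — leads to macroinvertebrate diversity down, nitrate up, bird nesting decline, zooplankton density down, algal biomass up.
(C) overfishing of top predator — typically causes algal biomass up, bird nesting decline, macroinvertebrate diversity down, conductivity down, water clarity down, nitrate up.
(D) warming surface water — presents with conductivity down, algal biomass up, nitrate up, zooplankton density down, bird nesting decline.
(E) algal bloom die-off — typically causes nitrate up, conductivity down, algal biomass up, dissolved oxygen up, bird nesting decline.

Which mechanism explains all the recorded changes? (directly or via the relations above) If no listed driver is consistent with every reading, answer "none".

A

For each candidate, compare predicted effects to what was observed:
(A) shoreline development — bird nesting decline yes (by zooplankton density down → bird nesting decline); algal biomass up yes; zooplankton density down yes; macroinvertebrate diversity down yes; conductivity down yes; nitrate up yes
(B) agricultural runoff — bird nesting decline yes; algal biomass up yes; zooplankton density down yes; macroinvertebrate diversity down yes; conductivity down NO; nitrate up yes
(C) overfishing of top predator — bird nesting decline yes; algal biomass up yes; zooplankton density down NO; macroinvertebrate diversity down yes; conductivity down yes; nitrate up yes
(D) warming surface water — bird nesting decline yes; algal biomass up yes; zooplankton density down yes; macroinvertebrate diversity down NO; conductivity down yes; nitrate up yes
(E) algal bloom die-off — does not account for zooplankton density down, macroinvertebrate diversity down
(A) alone accounts for all the evidence.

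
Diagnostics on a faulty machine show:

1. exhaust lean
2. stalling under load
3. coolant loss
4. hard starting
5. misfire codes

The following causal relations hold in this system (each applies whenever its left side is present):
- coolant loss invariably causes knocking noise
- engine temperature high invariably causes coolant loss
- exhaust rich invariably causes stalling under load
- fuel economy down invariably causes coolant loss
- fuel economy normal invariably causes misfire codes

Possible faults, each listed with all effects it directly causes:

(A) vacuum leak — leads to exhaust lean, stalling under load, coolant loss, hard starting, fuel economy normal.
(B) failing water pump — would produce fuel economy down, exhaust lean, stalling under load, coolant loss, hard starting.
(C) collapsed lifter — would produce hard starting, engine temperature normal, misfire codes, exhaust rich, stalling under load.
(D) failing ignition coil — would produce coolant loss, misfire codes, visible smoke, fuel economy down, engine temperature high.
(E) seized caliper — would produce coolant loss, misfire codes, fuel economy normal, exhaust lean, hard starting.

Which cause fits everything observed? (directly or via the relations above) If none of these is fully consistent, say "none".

Per-candidate check:
(A) vacuum leak — exhaust lean yes; stalling under load yes; coolant loss yes; hard starting yes; misfire codes yes (by fuel economy normal → misfire codes)
(B) failing water pump — exhaust lean yes; stalling under load yes; coolant loss yes; hard starting yes; misfire codes NO
(C) collapsed lifter — exhaust lean NO; stalling under load yes; coolant loss NO; hard starting yes; misfire codes yes
(D) failing ignition coil — exhaust lean NO; stalling under load NO; coolant loss yes; hard starting NO; misfire codes yes
(E) seized caliper — does not account for stalling under load
Only (A) is consistent with every observation.

A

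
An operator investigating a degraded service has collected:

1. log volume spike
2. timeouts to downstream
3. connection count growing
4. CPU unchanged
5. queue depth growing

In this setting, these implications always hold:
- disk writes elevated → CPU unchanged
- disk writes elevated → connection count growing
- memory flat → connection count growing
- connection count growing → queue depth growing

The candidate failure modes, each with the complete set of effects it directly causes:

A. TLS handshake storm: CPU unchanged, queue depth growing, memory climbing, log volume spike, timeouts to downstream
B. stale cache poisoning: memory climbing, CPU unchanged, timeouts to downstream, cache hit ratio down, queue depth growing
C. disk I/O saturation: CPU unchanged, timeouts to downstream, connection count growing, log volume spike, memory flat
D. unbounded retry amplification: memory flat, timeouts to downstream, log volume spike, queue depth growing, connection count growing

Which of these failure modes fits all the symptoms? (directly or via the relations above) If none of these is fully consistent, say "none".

Checking each candidate against the observations:
(A) TLS handshake storm — log volume spike match; timeouts to downstream match; connection count growing miss; CPU unchanged match; queue depth growing match
(B) stale cache poisoning — does not account for log volume spike, connection count growing
(C) disk I/O saturation — log volume spike match; timeouts to downstream match; connection count growing match; CPU unchanged match; queue depth growing match (by connection count growing → queue depth growing)
(D) unbounded retry amplification — does not account for CPU unchanged
(C) is the only candidate with no mismatches.

C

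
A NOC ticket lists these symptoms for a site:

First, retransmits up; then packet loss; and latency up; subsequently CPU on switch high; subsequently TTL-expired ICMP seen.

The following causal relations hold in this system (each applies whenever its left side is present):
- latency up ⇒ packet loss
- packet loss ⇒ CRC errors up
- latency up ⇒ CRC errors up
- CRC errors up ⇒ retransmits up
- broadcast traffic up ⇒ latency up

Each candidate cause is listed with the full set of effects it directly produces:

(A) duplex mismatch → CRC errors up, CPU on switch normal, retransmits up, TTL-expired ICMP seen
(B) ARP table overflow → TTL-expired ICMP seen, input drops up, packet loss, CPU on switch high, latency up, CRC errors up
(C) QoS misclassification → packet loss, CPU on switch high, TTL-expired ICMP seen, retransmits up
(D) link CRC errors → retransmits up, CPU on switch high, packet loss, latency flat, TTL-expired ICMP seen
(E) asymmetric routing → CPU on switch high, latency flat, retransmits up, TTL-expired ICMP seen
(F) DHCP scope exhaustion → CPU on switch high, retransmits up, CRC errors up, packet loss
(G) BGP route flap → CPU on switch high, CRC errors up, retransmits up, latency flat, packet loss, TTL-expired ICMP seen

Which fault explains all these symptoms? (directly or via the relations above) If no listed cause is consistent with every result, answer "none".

B

Testing each hypothesis:
(A) duplex mismatch — fails on packet loss, latency up, CPU on switch high (predicts CPU on switch normal, not CPU on switch high)
(B) ARP table overflow — retransmits up yes (by CRC errors up → retransmits up); packet loss yes; latency up yes; CPU on switch high yes; TTL-expired ICMP seen yes
(C) QoS misclassification — retransmits up yes; packet loss yes; latency up NO; CPU on switch high yes; TTL-expired ICMP seen yes
(D) link CRC errors — retransmits up yes; packet loss yes; latency up NO; CPU on switch high yes; TTL-expired ICMP seen yes
(E) asymmetric routing — retransmits up yes; packet loss NO; latency up NO; CPU on switch high yes; TTL-expired ICMP seen yes
(F) DHCP scope exhaustion — does not account for latency up, TTL-expired ICMP seen
(G) BGP route flap — retransmits up yes; packet loss yes; latency up NO; CPU on switch high yes; TTL-expired ICMP seen yes
Only (B) is consistent with every observation.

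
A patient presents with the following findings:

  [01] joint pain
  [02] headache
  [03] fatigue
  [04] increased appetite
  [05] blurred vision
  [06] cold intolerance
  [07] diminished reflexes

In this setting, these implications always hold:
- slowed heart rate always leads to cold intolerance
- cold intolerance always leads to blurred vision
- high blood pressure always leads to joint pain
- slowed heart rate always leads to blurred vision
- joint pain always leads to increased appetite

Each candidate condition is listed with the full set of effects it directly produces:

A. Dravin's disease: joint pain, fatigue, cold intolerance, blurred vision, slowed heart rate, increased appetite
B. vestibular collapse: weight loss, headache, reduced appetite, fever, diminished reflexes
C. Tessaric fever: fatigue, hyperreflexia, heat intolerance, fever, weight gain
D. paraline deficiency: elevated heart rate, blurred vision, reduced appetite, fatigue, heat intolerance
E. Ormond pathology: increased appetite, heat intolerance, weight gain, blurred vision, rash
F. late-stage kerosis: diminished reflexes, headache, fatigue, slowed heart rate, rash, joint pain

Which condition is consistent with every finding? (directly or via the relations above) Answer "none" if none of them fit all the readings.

F

Testing each hypothesis:
(A) Dravin's disease — joint pain ✓; headache ✗; fatigue ✓; increased appetite ✓; blurred vision ✓; cold intolerance ✓; diminished reflexes ✗
(B) vestibular collapse — fails on joint pain, fatigue, increased appetite, blurred vision, cold intolerance (predicts reduced appetite, not increased appetite)
(C) Tessaric fever — joint pain ✗; headache ✗; fatigue ✓; increased appetite ✗; blurred vision ✗; cold intolerance ✗; diminished reflexes ✗
(D) paraline deficiency — joint pain ✗; headache ✗; fatigue ✓; increased appetite ✗; blurred vision ✓; cold intolerance ✗; diminished reflexes ✗
(E) Ormond pathology — fails on joint pain, headache, fatigue, cold intolerance, diminished reflexes (predicts heat intolerance, not cold intolerance)
(F) late-stage kerosis — joint pain ✓; headache ✓; fatigue ✓; increased appetite ✓ (through joint pain → increased appetite); blurred vision ✓ (through slowed heart rate → blurred vision); cold intolerance ✓ (through slowed heart rate → cold intolerance); diminished reflexes ✓
(F) alone accounts for all the evidence.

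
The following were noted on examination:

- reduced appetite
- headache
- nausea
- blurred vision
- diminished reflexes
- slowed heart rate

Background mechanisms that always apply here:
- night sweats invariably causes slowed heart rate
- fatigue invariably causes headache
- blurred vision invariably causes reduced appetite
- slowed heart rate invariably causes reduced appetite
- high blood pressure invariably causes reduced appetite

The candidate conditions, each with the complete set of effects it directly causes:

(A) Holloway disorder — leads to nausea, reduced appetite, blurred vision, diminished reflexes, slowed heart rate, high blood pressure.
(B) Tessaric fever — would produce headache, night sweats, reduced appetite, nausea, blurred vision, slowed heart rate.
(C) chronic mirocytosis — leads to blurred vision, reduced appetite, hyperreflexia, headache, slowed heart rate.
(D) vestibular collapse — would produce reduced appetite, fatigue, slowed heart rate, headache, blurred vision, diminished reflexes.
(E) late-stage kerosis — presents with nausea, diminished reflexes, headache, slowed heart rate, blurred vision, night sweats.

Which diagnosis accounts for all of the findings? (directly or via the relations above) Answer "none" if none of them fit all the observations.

E

Per-candidate check:
(A) Holloway disorder — reduced appetite ✓; headache ✗; nausea ✓; blurred vision ✓; diminished reflexes ✓; slowed heart rate ✓
(B) Tessaric fever — reduced appetite ✓; headache ✓; nausea ✓; blurred vision ✓; diminished reflexes ✗; slowed heart rate ✓
(C) chronic mirocytosis — reduced appetite ✓; headache ✓; nausea ✗; blurred vision ✓; diminished reflexes ✗; slowed heart rate ✓
(D) vestibular collapse — does not account for nausea
(E) late-stage kerosis — accounts for every observation (reduced appetite through slowed heart rate → reduced appetite)
(E) alone accounts for all the evidence.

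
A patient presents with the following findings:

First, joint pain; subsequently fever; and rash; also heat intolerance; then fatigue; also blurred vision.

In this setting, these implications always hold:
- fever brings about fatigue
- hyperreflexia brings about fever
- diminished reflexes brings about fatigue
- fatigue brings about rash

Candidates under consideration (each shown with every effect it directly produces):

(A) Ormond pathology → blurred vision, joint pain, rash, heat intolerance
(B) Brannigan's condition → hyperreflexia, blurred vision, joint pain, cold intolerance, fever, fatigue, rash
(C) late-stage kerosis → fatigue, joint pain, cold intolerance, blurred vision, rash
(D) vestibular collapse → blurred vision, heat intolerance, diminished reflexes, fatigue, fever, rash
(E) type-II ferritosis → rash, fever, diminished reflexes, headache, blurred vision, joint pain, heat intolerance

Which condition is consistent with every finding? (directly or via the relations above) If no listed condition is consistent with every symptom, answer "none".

E

For each candidate, compare predicted effects to what was observed:
(A) Ormond pathology — does not account for fever, fatigue
(B) Brannigan's condition — fails on heat intolerance (predicts cold intolerance, not heat intolerance)
(C) late-stage kerosis — joint pain yes; fever NO; rash yes; heat intolerance NO; fatigue yes; blurred vision yes
(D) vestibular collapse — does not account for joint pain
(E) type-II ferritosis — joint pain yes; fever yes; rash yes; heat intolerance yes; fatigue yes (by diminished reflexes → fatigue); blurred vision yes
(E) is the only candidate with no mismatches.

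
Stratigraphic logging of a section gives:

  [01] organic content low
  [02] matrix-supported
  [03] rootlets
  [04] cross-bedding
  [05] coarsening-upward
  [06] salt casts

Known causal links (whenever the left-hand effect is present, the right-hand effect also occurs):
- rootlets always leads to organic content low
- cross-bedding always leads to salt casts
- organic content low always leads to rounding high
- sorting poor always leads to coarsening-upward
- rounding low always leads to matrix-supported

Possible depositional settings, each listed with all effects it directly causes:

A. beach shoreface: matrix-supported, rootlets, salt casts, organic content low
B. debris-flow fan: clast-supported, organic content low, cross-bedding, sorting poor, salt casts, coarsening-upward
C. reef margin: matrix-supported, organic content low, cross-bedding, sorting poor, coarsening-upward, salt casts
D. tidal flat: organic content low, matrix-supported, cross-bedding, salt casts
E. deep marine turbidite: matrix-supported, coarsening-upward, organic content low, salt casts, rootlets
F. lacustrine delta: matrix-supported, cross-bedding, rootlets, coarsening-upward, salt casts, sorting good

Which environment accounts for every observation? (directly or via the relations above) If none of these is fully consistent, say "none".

For each candidate, compare predicted effects to what was observed:
(A) beach shoreface — organic content low yes; matrix-supported yes; rootlets yes; cross-bedding NO; coarsening-upward NO; salt casts yes
(B) debris-flow fan — fails on matrix-supported, rootlets (predicts clast-supported, not matrix-supported)
(C) reef margin — organic content low yes; matrix-supported yes; rootlets NO; cross-bedding yes; coarsening-upward yes; salt casts yes
(D) tidal flat — does not account for rootlets, coarsening-upward
(E) deep marine turbidite — does not account for cross-bedding
(F) lacustrine delta — organic content low yes (via rootlets → organic content low); matrix-supported yes; rootlets yes; cross-bedding yes; coarsening-upward yes; salt casts yes
Only (F) is consistent with every observation.

F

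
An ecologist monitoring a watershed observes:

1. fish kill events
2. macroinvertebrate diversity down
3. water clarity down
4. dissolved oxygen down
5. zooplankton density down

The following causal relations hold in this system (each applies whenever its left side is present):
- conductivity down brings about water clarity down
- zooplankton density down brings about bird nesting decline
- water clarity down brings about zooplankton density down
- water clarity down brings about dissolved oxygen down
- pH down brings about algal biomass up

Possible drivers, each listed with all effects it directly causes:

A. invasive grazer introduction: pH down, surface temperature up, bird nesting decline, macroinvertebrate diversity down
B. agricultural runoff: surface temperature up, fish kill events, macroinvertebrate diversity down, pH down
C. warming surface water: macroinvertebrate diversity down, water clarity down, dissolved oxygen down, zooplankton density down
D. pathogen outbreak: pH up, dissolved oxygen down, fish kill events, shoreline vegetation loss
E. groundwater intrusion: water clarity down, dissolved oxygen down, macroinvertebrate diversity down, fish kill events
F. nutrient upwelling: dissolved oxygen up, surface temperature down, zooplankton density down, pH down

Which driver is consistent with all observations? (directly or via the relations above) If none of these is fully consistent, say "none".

Per-candidate check:
(A) invasive grazer introduction — fish kill events ✗; macroinvertebrate diversity down ✓; water clarity down ✗; dissolved oxygen down ✗; zooplankton density down ✗
(B) agricultural runoff — does not account for water clarity down, dissolved oxygen down, zooplankton density down
(C) warming surface water — fish kill events ✗; macroinvertebrate diversity down ✓; water clarity down ✓; dissolved oxygen down ✓; zooplankton density down ✓
(D) pathogen outbreak — does not account for macroinvertebrate diversity down, water clarity down, zooplankton density down
(E) groundwater intrusion — fish kill events ✓; macroinvertebrate diversity down ✓; water clarity down ✓; dissolved oxygen down ✓; zooplankton density down ✓ (via water clarity down → zooplankton density down)
(F) nutrient upwelling — fails on fish kill events, macroinvertebrate diversity down, water clarity down, dissolved oxygen down (predicts dissolved oxygen up, not dissolved oxygen down)
(E) alone accounts for all the evidence.

E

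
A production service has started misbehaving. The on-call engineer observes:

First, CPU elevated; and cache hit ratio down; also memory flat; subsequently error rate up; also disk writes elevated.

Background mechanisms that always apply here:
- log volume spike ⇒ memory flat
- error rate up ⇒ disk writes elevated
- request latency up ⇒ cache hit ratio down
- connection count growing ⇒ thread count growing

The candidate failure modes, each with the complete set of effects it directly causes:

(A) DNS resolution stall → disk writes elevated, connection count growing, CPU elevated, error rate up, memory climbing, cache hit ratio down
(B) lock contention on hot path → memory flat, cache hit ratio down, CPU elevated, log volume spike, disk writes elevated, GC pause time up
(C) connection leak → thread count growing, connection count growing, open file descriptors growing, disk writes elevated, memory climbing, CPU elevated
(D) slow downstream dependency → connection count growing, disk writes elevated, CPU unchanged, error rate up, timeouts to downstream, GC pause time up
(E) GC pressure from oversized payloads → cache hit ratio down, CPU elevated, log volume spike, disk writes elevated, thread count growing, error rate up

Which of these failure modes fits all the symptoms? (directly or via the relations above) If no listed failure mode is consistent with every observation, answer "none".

E

Testing each hypothesis:
(A) DNS resolution stall — CPU elevated +; cache hit ratio down +; memory flat -; error rate up +; disk writes elevated +
(B) lock contention on hot path — does not account for error rate up
(C) connection leak — CPU elevated +; cache hit ratio down -; memory flat -; error rate up -; disk writes elevated +
(D) slow downstream dependency — CPU elevated -; cache hit ratio down -; memory flat -; error rate up +; disk writes elevated +
(E) GC pressure from oversized payloads — CPU elevated +; cache hit ratio down +; memory flat + (via log volume spike → memory flat); error rate up +; disk writes elevated +
Only (E) is consistent with every observation.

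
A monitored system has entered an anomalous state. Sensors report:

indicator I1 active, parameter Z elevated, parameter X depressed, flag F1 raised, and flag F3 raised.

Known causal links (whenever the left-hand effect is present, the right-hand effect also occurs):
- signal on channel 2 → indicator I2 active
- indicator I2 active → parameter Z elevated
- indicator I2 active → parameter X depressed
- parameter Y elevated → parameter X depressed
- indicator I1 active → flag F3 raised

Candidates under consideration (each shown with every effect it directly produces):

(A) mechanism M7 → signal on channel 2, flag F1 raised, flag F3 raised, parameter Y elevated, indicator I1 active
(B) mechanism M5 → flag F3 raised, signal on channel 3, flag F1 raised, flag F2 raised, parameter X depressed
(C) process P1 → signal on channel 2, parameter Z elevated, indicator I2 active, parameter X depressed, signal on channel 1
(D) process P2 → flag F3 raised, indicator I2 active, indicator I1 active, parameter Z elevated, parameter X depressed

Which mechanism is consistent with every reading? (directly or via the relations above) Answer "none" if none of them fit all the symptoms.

For each candidate, compare predicted effects to what was observed:
(A) mechanism M7 — indicator I1 active yes; parameter Z elevated yes (through signal on channel 2 → indicator I2 active → parameter Z elevated); parameter X depressed yes (through parameter Y elevated → parameter X depressed); flag F1 raised yes; flag F3 raised yes
(B) mechanism M5 — does not account for indicator I1 active, parameter Z elevated
(C) process P1 — does not account for indicator I1 active, flag F1 raised, flag F3 raised
(D) process P2 — indicator I1 active yes; parameter Z elevated yes; parameter X depressed yes; flag F1 raised NO; flag F3 raised yes
(A) alone accounts for all the evidence.

A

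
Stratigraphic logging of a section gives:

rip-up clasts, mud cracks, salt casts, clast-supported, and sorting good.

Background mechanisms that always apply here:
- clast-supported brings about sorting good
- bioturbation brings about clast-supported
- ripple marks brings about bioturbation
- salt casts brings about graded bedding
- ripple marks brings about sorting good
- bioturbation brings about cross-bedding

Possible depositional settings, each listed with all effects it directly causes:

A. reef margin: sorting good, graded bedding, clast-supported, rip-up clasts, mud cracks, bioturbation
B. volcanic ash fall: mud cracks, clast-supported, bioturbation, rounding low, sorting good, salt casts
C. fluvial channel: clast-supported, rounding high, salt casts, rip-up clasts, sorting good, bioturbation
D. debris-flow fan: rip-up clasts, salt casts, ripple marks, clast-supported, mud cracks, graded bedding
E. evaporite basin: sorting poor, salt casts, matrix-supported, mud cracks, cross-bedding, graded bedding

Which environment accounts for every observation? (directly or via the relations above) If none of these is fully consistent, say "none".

Testing each hypothesis:
(A) reef margin — does not account for salt casts
(B) volcanic ash fall — rip-up clasts -; mud cracks +; salt casts +; clast-supported +; sorting good +
(C) fluvial channel — does not account for mud cracks
(D) debris-flow fan — accounts for every observation (sorting good through clast-supported → sorting good)
(E) evaporite basin — rip-up clasts -; mud cracks +; salt casts +; clast-supported -; sorting good -
Only (D) is consistent with every observation.

D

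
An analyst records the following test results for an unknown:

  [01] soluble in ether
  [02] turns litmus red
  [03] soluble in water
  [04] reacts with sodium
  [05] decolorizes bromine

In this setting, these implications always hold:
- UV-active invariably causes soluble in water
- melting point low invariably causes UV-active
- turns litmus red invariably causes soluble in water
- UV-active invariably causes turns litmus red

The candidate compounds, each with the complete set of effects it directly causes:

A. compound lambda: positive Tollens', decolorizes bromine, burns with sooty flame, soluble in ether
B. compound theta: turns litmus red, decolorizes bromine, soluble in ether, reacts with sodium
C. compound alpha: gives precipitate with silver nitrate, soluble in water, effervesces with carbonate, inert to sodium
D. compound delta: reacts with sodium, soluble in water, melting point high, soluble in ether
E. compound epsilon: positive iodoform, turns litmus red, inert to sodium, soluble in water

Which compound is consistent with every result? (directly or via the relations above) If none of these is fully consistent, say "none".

B

Checking each candidate against the observations:
(A) compound lambda — soluble in ether ✓; turns litmus red ✗; soluble in water ✗; reacts with sodium ✗; decolorizes bromine ✓
(B) compound theta — accounts for every observation (soluble in water via turns litmus red → soluble in water)
(C) compound alpha — soluble in ether ✗; turns litmus red ✗; soluble in water ✓; reacts with sodium ✗; decolorizes bromine ✗
(D) compound delta — soluble in ether ✓; turns litmus red ✗; soluble in water ✓; reacts with sodium ✓; decolorizes bromine ✗
(E) compound epsilon — fails on soluble in ether, reacts with sodium, decolorizes bromine (predicts inert to sodium, not reacts with sodium)
Only (B) is consistent with every observation.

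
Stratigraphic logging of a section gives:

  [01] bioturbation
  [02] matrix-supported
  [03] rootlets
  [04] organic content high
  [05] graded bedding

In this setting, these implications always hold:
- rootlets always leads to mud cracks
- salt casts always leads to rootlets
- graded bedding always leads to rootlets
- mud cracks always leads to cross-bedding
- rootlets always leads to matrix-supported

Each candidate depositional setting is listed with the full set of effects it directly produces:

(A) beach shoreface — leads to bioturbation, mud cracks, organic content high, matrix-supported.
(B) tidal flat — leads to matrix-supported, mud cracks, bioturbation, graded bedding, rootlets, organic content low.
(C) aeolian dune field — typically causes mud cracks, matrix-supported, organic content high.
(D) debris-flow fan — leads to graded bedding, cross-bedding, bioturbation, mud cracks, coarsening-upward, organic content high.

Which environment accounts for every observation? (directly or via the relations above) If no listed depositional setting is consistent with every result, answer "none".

Per-candidate check:
(A) beach shoreface — bioturbation yes; matrix-supported yes; rootlets NO; organic content high yes; graded bedding NO
(B) tidal flat — bioturbation yes; matrix-supported yes; rootlets yes; organic content high NO; graded bedding yes
(C) aeolian dune field — bioturbation NO; matrix-supported yes; rootlets NO; organic content high yes; graded bedding NO
(D) debris-flow fan — accounts for every observation (matrix-supported by graded bedding → rootlets → matrix-supported)
Only (D) is consistent with every observation.

D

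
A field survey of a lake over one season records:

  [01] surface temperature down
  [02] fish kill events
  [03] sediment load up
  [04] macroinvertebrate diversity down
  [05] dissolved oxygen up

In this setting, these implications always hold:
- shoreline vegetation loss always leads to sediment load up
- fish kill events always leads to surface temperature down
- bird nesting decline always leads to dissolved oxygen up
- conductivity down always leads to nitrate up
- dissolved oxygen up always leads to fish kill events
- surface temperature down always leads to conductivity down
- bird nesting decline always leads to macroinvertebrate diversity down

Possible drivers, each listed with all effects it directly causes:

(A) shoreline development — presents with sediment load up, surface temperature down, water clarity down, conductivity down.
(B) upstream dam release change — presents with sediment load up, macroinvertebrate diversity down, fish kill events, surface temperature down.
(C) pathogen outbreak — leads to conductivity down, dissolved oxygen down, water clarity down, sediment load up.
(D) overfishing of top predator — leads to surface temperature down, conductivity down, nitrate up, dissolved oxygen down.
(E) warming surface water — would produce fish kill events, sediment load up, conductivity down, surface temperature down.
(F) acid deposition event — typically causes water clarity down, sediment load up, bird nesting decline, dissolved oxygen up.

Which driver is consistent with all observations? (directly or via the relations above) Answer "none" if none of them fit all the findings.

F

For each candidate, compare predicted effects to what was observed:
(A) shoreline development — does not account for fish kill events, macroinvertebrate diversity down, dissolved oxygen up
(B) upstream dam release change — does not account for dissolved oxygen up
(C) pathogen outbreak — fails on surface temperature down, fish kill events, macroinvertebrate diversity down, dissolved oxygen up (predicts dissolved oxygen down, not dissolved oxygen up)
(D) overfishing of top predator — surface temperature down ✓; fish kill events ✗; sediment load up ✗; macroinvertebrate diversity down ✗; dissolved oxygen up ✗
(E) warming surface water — surface temperature down ✓; fish kill events ✓; sediment load up ✓; macroinvertebrate diversity down ✗; dissolved oxygen up ✗
(F) acid deposition event — surface temperature down ✓ (via dissolved oxygen up → fish kill events → surface temperature down); fish kill events ✓ (via dissolved oxygen up → fish kill events); sediment load up ✓; macroinvertebrate diversity down ✓ (via bird nesting decline → macroinvertebrate diversity down); dissolved oxygen up ✓
Only (F) is consistent with every observation.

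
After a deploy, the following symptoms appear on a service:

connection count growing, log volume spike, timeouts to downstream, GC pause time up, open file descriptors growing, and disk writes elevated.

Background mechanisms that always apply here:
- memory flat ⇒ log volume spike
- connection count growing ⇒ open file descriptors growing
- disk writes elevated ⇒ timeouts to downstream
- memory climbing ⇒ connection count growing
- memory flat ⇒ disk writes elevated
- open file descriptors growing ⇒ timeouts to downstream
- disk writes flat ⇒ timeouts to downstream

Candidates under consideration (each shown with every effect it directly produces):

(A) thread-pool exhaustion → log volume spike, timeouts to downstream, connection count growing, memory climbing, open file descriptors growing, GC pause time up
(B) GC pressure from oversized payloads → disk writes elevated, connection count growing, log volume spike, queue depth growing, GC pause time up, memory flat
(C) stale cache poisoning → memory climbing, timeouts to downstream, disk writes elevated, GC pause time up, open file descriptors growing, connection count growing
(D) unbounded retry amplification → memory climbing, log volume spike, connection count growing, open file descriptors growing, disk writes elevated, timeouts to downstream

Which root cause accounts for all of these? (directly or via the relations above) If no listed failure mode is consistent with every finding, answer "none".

Checking each candidate against the observations:
(A) thread-pool exhaustion — does not account for disk writes elevated
(B) GC pressure from oversized payloads — connection count growing yes; log volume spike yes; timeouts to downstream yes (via disk writes elevated → timeouts to downstream); GC pause time up yes; open file descriptors growing yes (via connection count growing → open file descriptors growing); disk writes elevated yes
(C) stale cache poisoning — does not account for log volume spike
(D) unbounded retry amplification — does not account for GC pause time up
(B) alone accounts for all the evidence.

B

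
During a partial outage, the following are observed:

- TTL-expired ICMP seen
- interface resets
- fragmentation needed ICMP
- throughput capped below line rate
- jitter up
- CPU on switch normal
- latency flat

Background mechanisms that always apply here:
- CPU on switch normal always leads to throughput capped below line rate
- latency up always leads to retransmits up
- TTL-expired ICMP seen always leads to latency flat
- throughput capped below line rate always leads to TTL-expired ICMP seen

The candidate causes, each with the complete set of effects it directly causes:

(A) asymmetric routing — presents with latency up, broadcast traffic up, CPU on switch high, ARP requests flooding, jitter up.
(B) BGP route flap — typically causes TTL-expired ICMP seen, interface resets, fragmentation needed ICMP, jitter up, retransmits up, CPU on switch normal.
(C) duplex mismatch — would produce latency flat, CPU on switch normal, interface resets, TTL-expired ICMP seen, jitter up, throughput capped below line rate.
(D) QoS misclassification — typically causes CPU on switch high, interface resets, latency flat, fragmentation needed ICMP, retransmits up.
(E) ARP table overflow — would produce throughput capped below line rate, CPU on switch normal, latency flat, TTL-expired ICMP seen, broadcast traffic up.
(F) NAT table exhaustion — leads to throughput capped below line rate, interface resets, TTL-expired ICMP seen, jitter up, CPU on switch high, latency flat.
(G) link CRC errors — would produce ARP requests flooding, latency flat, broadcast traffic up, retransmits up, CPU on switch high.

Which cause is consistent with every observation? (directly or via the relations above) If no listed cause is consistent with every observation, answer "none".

B

Testing each hypothesis:
(A) asymmetric routing — TTL-expired ICMP seen ✗; interface resets ✗; fragmentation needed ICMP ✗; throughput capped below line rate ✗; jitter up ✓; CPU on switch normal ✗; latency flat ✗
(B) BGP route flap — TTL-expired ICMP seen ✓; interface resets ✓; fragmentation needed ICMP ✓; throughput capped below line rate ✓ (by CPU on switch normal → throughput capped below line rate); jitter up ✓; CPU on switch normal ✓; latency flat ✓ (by TTL-expired ICMP seen → latency flat)
(C) duplex mismatch — TTL-expired ICMP seen ✓; interface resets ✓; fragmentation needed ICMP ✗; throughput capped below line rate ✓; jitter up ✓; CPU on switch normal ✓; latency flat ✓
(D) QoS misclassification — TTL-expired ICMP seen ✗; interface resets ✓; fragmentation needed ICMP ✓; throughput capped below line rate ✗; jitter up ✗; CPU on switch normal ✗; latency flat ✓
(E) ARP table overflow — does not account for interface resets, fragmentation needed ICMP, jitter up
(F) NAT table exhaustion — fails on fragmentation needed ICMP, CPU on switch normal (predicts CPU on switch high, not CPU on switch normal)
(G) link CRC errors — TTL-expired ICMP seen ✗; interface resets ✗; fragmentation needed ICMP ✗; throughput capped below line rate ✗; jitter up ✗; CPU on switch normal ✗; latency flat ✓
(B) alone accounts for all the evidence.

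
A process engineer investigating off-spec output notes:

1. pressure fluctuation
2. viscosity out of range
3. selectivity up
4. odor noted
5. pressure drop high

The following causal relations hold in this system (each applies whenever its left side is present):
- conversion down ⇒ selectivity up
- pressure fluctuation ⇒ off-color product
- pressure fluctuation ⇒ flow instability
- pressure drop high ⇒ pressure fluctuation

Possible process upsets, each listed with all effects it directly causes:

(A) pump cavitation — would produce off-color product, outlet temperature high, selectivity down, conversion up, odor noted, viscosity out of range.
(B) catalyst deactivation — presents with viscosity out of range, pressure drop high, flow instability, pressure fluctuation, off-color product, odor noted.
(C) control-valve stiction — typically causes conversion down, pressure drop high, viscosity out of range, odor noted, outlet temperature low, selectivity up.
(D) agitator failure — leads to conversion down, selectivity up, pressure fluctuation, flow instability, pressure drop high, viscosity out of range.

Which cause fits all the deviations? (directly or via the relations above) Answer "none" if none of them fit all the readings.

Checking each candidate against the observations:
(A) pump cavitation — pressure fluctuation -; viscosity out of range +; selectivity up -; odor noted +; pressure drop high -
(B) catalyst deactivation — does not account for selectivity up
(C) control-valve stiction — pressure fluctuation + (via pressure drop high → pressure fluctuation); viscosity out of range +; selectivity up +; odor noted +; pressure drop high +
(D) agitator failure — does not account for odor noted
(C) alone accounts for all the evidence.

C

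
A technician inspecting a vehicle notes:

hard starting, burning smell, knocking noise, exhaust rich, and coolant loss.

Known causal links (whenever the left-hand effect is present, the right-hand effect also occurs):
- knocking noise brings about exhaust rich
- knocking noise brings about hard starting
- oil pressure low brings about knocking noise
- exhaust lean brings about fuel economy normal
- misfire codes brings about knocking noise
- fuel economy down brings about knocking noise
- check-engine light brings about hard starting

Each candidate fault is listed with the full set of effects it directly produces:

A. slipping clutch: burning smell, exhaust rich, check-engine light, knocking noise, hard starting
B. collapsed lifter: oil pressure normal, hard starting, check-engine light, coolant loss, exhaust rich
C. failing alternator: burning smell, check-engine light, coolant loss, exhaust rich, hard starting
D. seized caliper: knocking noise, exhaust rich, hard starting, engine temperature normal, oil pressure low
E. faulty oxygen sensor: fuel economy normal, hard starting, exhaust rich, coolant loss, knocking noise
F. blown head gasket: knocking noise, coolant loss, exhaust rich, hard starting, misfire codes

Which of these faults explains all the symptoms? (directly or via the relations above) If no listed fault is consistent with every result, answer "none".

none

Testing each hypothesis:
(A) slipping clutch — hard starting match; burning smell match; knocking noise match; exhaust rich match; coolant loss miss
(B) collapsed lifter — hard starting match; burning smell miss; knocking noise miss; exhaust rich match; coolant loss match
(C) failing alternator — hard starting match; burning smell match; knocking noise miss; exhaust rich match; coolant loss match
(D) seized caliper — does not account for burning smell, coolant loss
(E) faulty oxygen sensor — does not account for burning smell
(F) blown head gasket — does not account for burning smell
None of the listed candidates fits everything.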